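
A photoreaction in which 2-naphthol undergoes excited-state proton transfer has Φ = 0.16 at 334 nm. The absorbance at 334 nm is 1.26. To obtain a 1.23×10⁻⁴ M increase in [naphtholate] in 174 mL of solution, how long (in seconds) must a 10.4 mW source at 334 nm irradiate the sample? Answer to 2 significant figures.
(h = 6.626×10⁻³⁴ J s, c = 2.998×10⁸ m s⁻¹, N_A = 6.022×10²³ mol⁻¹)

t ≈ 4900 s

Product: (1.23×10⁻⁴ M)(0.174 L) = 2.140×10⁻⁵ mol.
Photons that must be absorbed: 2.140×10⁻⁵ / 0.16 = 1.338×10⁻⁴ mol.
Fraction absorbed: 1 − 10^(−1.26) = 0.9450.
Incident photons needed: 1.338×10⁻⁴ / 0.9450 = 1.416×10⁻⁴ mol.
Photon energy: hc/λ = 5.948×10⁻¹⁹ J; per mole, 3.582×10⁵ J mol⁻¹.
Energy required: 1.416×10⁻⁴ × 3.582×10⁵ = 50.72 J.
Time: 50.72 J / 0.0104 W = 4900 s.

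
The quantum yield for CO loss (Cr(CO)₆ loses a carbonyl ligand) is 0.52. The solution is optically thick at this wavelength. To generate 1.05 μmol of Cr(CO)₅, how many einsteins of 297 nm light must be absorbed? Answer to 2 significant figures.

Product: 1.05 μmol = 1.05×10⁻⁶ mol.
Photons that must be absorbed: 1.05×10⁻⁶ / 0.52 = 2.019×10⁻⁶ mol.

2.0×10⁻⁶ einstein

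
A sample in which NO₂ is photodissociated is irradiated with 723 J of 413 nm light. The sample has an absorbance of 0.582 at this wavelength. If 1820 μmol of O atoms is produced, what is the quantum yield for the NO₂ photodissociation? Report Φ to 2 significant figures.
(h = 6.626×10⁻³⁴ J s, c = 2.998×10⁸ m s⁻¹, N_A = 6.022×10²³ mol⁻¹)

Product: 1820 μmol = 0.00182 mol.
Photon energy at 413 nm: hc/λ = (6.626×10⁻³⁴)(2.998×10⁸)/(413×10⁻⁹) = 4.810×10⁻¹⁹ J.
Photons incident: 723 / 4.810×10⁻¹⁹ = 1.503×10²¹, i.e. 1.503×10²¹/6.022×10²³ = 0.002496 mol.
Fraction absorbed: 1 − 10^(−0.582) = 0.7382.
Photons absorbed: 0.7382 × 0.002496 = 0.001843 mol.
Φ = 0.00182 mol / 0.001843 mol photons = 0.99.

Φ = 0.99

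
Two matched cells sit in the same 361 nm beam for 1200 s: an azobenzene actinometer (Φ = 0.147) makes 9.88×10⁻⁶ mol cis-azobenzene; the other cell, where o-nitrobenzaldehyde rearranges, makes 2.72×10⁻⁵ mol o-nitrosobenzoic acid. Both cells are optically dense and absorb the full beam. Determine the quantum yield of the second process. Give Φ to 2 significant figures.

Φ = 0.40

Photons absorbed by the actinometer: 9.88×10⁻⁶ / 0.147 = 6.721×10⁻⁵ mol.
Φ(unknown) = 2.72×10⁻⁵ / 6.721×10⁻⁵ = 0.40.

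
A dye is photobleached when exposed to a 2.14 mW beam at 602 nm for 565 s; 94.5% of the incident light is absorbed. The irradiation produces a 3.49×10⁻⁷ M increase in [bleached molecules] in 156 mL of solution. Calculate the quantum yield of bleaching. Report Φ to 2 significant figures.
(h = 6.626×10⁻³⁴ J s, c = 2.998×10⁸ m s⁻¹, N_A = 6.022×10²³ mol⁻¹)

Φ = 0.0095

Product: (3.49×10⁻⁷ M)(0.156 L) = 5.444×10⁻⁸ mol.
Photon energy at 602 nm: hc/λ = (6.626×10⁻³⁴)(2.998×10⁸)/(602×10⁻⁹) = 3.300×10⁻¹⁹ J.
Energy delivered: (2.14 mW)(565 s) = 1.209 J.
Photons incident: 1.209 / 3.300×10⁻¹⁹ = 3.664×10¹⁸, i.e. 3.664×10¹⁸/6.022×10²³ = 6.084×10⁻⁶ mol.
Photons absorbed: 0.945 × 6.084×10⁻⁶ = 5.749×10⁻⁶ mol.
Φ = 5.444×10⁻⁸ mol / 5.749×10⁻⁶ mol photons = 0.0095.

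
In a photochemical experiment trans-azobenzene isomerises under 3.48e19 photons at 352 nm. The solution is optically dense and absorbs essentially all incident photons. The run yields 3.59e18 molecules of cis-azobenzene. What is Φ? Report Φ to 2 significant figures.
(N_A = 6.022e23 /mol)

Φ = 0.10

Product: 3.59e18 / 6.022e23 = 5.961e-6 mol.
Moles of photons: 3.48e19 / 6.022e23 = 5.779e-5 mol.
Φ = 5.961e-6 mol / 5.779e-5 mol photons = 0.10.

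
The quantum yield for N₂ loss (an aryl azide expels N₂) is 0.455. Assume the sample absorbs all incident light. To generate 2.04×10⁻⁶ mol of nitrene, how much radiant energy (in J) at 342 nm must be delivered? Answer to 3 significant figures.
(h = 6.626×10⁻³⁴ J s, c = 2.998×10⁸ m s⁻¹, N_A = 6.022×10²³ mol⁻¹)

Photons that must be absorbed: 2.04×10⁻⁶ / 0.455 = 4.484×10⁻⁶ mol.
Photon energy: hc/λ = 5.808×10⁻¹⁹ J; per mole, 3.498×10⁵ J mol⁻¹.
Energy required: 4.484×10⁻⁶ × 3.498×10⁵ = 1.57 J.

1.57 J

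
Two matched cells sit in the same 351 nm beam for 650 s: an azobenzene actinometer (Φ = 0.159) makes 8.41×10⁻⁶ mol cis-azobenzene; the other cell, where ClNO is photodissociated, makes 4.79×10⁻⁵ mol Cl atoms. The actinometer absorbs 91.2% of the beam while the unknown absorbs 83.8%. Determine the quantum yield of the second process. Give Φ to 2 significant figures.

Photons absorbed by the actinometer: 8.41×10⁻⁶ / 0.159 = 5.289×10⁻⁵ mol.
Incident flux: 5.289×10⁻⁵ / 0.912 = 5.799×10⁻⁵ einstein.
Absorbed by unknown: 0.838 × 5.799×10⁻⁵ = 4.860×10⁻⁵ mol.
Φ(unknown) = 4.79×10⁻⁵ / 4.860×10⁻⁵ = 0.99.

Φ = 0.99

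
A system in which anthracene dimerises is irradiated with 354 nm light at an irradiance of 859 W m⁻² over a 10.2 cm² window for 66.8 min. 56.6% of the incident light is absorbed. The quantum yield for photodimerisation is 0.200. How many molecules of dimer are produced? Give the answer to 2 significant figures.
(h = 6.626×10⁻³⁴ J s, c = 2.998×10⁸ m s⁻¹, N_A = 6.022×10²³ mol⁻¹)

Photon energy at 354 nm: hc/λ = (6.626×10⁻³⁴)(2.998×10⁸)/(354×10⁻⁹) = 5.612×10⁻¹⁹ J.
Energy delivered: (859 W m⁻²)(10.2×10⁻⁴ m²)(4008 s) = 3512 J.
Photons incident: 3512 / 5.612×10⁻¹⁹ = 6.258×10²¹, i.e. 6.258×10²¹/6.022×10²³ = 0.01039 mol.
Photons absorbed: 0.566 × 0.01039 = 0.005881 mol.
Product: Φ × n_abs = 0.200 × 0.005881 = 0.001176 mol.
As a count: 0.001176 × 6.022×10²³ = 7.1×10²⁰.

7.1×10²⁰ molecules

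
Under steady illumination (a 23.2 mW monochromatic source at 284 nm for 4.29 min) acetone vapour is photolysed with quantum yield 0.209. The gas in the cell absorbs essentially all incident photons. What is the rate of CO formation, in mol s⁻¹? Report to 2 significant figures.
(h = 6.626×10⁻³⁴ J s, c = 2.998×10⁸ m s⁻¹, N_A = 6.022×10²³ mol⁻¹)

Photon energy at 284 nm: hc/λ = (6.626×10⁻³⁴)(2.998×10⁸)/(284×10⁻⁹) = 6.995×10⁻¹⁹ J.
Energy delivered: (23.2 mW)(257.4 s) = 5.972 J.
Photons incident: 5.972 / 6.995×10⁻¹⁹ = 8.538×10¹⁸, i.e. 8.538×10¹⁸/6.022×10²³ = 1.418×10⁻⁵ mol.
Product formed: 0.209 × 1.418×10⁻⁵ = 2.964×10⁻⁶ mol.
Rate: 2.964×10⁻⁶ / 257.4 s = 1.2×10⁻⁸ mol s⁻¹.

1.2×10⁻⁸ mol s⁻¹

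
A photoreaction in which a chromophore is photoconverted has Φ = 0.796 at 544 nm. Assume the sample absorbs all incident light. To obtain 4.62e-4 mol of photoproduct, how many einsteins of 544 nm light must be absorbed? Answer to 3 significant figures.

Photons that must be absorbed: 4.62e-4 / 0.796 = 5.804e-4 mol.

5.80e-4 einstein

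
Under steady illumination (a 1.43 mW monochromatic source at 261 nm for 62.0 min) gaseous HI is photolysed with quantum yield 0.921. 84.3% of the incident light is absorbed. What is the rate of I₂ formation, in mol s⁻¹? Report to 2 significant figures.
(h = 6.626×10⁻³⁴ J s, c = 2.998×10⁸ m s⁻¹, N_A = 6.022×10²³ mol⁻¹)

Photon energy at 261 nm: hc/λ = (6.626×10⁻³⁴)(2.998×10⁸)/(261×10⁻⁹) = 7.611×10⁻¹⁹ J.
Energy delivered: (1.43 mW)(3720 s) = 5.320 J.
Photons incident: 5.320 / 7.611×10⁻¹⁹ = 6.990×10¹⁸, i.e. 6.990×10¹⁸/6.022×10²³ = 1.161×10⁻⁵ mol.
Photons absorbed: 0.843 × 1.161×10⁻⁵ = 9.787×10⁻⁶ mol.
Product formed: 0.921 × 9.787×10⁻⁶ = 9.014×10⁻⁶ mol.
Rate: 9.014×10⁻⁶ / 3720 s = 2.4×10⁻⁹ mol s⁻¹.

2.4×10⁻⁹ mol s⁻¹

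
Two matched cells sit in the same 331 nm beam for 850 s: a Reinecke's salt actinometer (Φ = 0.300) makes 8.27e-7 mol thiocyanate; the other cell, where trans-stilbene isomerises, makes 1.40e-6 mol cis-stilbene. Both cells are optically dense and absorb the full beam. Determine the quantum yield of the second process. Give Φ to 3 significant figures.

Photons absorbed by the actinometer: 8.27e-7 / 0.300 = 2.757e-6 mol.
Φ(unknown) = 1.40e-6 / 2.757e-6 = 0.508.

Φ = 0.508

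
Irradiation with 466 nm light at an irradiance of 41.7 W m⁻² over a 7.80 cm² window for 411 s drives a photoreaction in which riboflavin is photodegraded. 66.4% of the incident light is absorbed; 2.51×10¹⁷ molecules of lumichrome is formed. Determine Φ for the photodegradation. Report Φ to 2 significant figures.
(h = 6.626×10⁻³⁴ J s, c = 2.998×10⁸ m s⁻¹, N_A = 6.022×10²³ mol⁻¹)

Φ = 0.012

Product: 2.51×10¹⁷ / 6.022×10²³ = 4.168×10⁻⁷ mol.
Photon energy at 466 nm: hc/λ = (6.626×10⁻³⁴)(2.998×10⁸)/(466×10⁻⁹) = 4.263×10⁻¹⁹ J.
Energy delivered: (41.7 W m⁻²)(7.80×10⁻⁴ m²)(411 s) = 13.37 J.
Photons incident: 13.37 / 4.263×10⁻¹⁹ = 3.136×10¹⁹, i.e. 3.136×10¹⁹/6.022×10²³ = 5.208×10⁻⁵ mol.
Photons absorbed: 0.664 × 5.208×10⁻⁵ = 3.458×10⁻⁵ mol.
Φ = 4.168×10⁻⁷ mol / 3.458×10⁻⁵ mol photons = 0.012.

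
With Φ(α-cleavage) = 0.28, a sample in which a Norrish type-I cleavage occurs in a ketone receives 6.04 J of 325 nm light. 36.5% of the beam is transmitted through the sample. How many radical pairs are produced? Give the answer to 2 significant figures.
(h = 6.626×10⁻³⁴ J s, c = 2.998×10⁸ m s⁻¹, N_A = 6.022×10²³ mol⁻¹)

Photon energy at 325 nm: hc/λ = (6.626×10⁻³⁴)(2.998×10⁸)/(325×10⁻⁹) = 6.112×10⁻¹⁹ J.
Photons incident: 6.04 / 6.112×10⁻¹⁹ = 9.882×10¹⁸, i.e. 9.882×10¹⁸/6.022×10²³ = 1.641×10⁻⁵ mol.
Fraction absorbed: 1 − 36.5/100 = 0.6350.
Photons absorbed: 0.6350 × 1.641×10⁻⁵ = 1.042×10⁻⁵ mol.
Product: Φ × n_abs = 0.28 × 1.042×10⁻⁵ = 2.918×10⁻⁶ mol.
As a count: 2.918×10⁻⁶ × 6.022×10²³ = 1.8×10¹⁸.

1.8×10¹⁸ radical pairs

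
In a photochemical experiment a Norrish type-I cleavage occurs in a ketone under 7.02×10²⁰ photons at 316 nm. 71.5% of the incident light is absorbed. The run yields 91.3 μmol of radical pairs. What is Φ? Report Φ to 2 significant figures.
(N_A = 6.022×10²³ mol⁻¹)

Φ = 0.11

Product: 91.3 μmol = 9.13×10⁻⁵ mol.
Moles of photons: 7.02×10²⁰ / 6.022×10²³ = 0.001166 mol.
Photons absorbed: 0.715 × 0.001166 = 8.337×10⁻⁴ mol.
Φ = 9.13×10⁻⁵ mol / 8.337×10⁻⁴ mol photons = 0.11.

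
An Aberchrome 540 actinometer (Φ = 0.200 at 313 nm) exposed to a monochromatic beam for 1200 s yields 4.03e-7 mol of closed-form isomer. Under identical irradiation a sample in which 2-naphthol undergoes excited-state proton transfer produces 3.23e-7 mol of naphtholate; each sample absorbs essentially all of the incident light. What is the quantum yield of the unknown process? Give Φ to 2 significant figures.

Φ = 0.16

Photons absorbed by the actinometer: 4.03e-7 / 0.200 = 2.015e-6 mol.
Φ(unknown) = 3.23e-7 / 2.015e-6 = 0.16.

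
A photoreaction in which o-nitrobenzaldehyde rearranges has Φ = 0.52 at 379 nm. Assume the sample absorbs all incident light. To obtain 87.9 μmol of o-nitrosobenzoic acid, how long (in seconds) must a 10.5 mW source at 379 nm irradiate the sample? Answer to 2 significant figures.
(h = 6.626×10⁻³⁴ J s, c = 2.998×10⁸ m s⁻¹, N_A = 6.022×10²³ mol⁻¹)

Product: 87.9 μmol = 8.79×10⁻⁵ mol.
Photons that must be absorbed: 8.79×10⁻⁵ / 0.52 = 1.690×10⁻⁴ mol.
Photon energy: hc/λ = 5.241×10⁻¹⁹ J; per mole, 3.156×10⁵ J mol⁻¹.
Energy required: 1.690×10⁻⁴ × 3.156×10⁵ = 53.34 J.
Time: 53.34 J / 0.0105 W = 5100 s.

t ≈ 5100 s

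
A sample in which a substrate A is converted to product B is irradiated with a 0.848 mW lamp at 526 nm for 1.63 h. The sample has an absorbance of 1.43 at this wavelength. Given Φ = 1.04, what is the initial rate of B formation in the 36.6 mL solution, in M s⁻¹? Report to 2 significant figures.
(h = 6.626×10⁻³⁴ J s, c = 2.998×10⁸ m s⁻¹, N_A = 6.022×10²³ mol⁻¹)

1.0×10⁻⁷ M s⁻¹

Photon energy at 526 nm: hc/λ = (6.626×10⁻³⁴)(2.998×10⁸)/(526×10⁻⁹) = 3.777×10⁻¹⁹ J.
Energy delivered: (0.848 mW)(5868 s) = 4.976 J.
Photons incident: 4.976 / 3.777×10⁻¹⁹ = 1.317×10¹⁹, i.e. 1.317×10¹⁹/6.022×10²³ = 2.187×10⁻⁵ mol.
Fraction absorbed: 1 − 10^(−1.43) = 0.9628.
Photons absorbed: 0.9628 × 2.187×10⁻⁵ = 2.106×10⁻⁵ mol.
Product formed: 1.04 × 2.106×10⁻⁵ = 2.190×10⁻⁵ mol.
Rate: 2.190×10⁻⁵ mol / (5868 s × 0.0366 L) = 1.0×10⁻⁷ M s⁻¹.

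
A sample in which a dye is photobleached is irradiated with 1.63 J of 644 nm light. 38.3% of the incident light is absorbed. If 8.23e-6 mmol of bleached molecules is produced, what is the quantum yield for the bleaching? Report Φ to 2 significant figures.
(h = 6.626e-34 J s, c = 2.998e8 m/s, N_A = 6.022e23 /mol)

Φ = 0.0024

Product: 8.23e-6 mmol = 8.23e-9 mol.
Photon energy at 644 nm: hc/λ = (6.626e-34)(2.998e8)/(644e-9) = 3.085e-19 J.
Photons incident: 1.63 / 3.085e-19 = 5.284e18, i.e. 5.284e18/6.022e23 = 8.774e-6 mol.
Photons absorbed: 0.383 × 8.774e-6 = 3.360e-6 mol.
Φ = 8.23e-9 mol / 3.360e-6 mol photons = 0.0024.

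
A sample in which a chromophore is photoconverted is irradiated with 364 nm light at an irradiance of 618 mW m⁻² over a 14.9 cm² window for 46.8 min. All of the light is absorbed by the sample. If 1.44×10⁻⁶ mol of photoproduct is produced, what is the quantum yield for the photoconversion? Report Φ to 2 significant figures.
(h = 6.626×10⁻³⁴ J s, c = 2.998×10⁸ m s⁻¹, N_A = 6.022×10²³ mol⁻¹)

Photon energy at 364 nm: hc/λ = (6.626×10⁻³⁴)(2.998×10⁸)/(364×10⁻⁹) = 5.457×10⁻¹⁹ J.
Energy delivered: (618 mW m⁻²)(14.9×10⁻⁴ m²)(2808 s) = 2.586 J.
Photons incident: 2.586 / 5.457×10⁻¹⁹ = 4.739×10¹⁸, i.e. 4.739×10¹⁸/6.022×10²³ = 7.869×10⁻⁶ mol.
Φ = 1.44×10⁻⁶ mol / 7.869×10⁻⁶ mol photons = 0.18.

Φ = 0.18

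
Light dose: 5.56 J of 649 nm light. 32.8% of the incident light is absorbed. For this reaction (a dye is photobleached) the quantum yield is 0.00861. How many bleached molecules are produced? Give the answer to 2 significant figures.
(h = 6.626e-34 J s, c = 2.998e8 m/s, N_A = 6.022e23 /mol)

5.1e16 bleached molecules

Photon energy at 649 nm: hc/λ = (6.626e-34)(2.998e8)/(649e-9) = 3.061e-19 J.
Photons incident: 5.56 / 3.061e-19 = 1.816e19, i.e. 1.816e19/6.022e23 = 3.016e-5 mol.
Photons absorbed: 0.328 × 3.016e-5 = 9.892e-6 mol.
Product: Φ × n_abs = 0.00861 × 9.892e-6 = 8.517e-8 mol.
As a count: 8.517e-8 × 6.022e23 = 5.1e16.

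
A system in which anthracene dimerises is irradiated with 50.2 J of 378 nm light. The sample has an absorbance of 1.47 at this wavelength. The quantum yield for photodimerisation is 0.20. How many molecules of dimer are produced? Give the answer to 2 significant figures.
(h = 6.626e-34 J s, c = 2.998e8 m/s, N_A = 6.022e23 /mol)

Photon energy at 378 nm: hc/λ = (6.626e-34)(2.998e8)/(378e-9) = 5.255e-19 J.
Photons incident: 50.2 / 5.255e-19 = 9.553e19, i.e. 9.553e19/6.022e23 = 1.586e-4 mol.
Fraction absorbed: 1 − 10^(−1.47) = 0.9661.
Photons absorbed: 0.9661 × 1.586e-4 = 1.532e-4 mol.
Product: Φ × n_abs = 0.20 × 1.532e-4 = 3.064e-5 mol.
As a count: 3.064e-5 × 6.022e23 = 1.8e19.

1.8e19 molecules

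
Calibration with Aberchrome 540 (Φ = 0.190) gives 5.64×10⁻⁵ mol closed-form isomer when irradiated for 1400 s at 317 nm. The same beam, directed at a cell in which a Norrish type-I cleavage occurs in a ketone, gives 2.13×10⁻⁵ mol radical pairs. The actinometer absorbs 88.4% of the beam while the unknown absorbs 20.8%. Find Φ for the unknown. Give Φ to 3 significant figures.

Photons absorbed by the actinometer: 5.64×10⁻⁵ / 0.190 = 2.968×10⁻⁴ mol.
Incident flux: 2.968×10⁻⁴ / 0.884 = 3.357×10⁻⁴ einstein.
Absorbed by unknown: 0.208 × 3.357×10⁻⁴ = 6.983×10⁻⁵ mol.
Φ(unknown) = 2.13×10⁻⁵ / 6.983×10⁻⁵ = 0.305.

Φ = 0.305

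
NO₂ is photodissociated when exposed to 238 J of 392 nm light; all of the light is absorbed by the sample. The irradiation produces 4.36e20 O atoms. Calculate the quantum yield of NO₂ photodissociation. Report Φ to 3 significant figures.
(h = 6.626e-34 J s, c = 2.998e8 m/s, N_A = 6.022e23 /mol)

Product: 4.36e20 / 6.022e23 = 7.240e-4 mol.
Photon energy at 392 nm: hc/λ = (6.626e-34)(2.998e8)/(392e-9) = 5.068e-19 J.
Photons incident: 238 / 5.068e-19 = 4.696e20, i.e. 4.696e20/6.022e23 = 7.798e-4 mol.
Φ = 7.240e-4 mol / 7.798e-4 mol photons = 0.928.

Φ = 0.928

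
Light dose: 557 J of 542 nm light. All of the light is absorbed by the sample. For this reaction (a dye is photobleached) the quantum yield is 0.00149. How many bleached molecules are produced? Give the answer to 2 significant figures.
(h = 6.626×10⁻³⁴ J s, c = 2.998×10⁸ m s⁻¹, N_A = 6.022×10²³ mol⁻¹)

Photon energy at 542 nm: hc/λ = (6.626×10⁻³⁴)(2.998×10⁸)/(542×10⁻⁹) = 3.665×10⁻¹⁹ J.
Photons incident: 557 / 3.665×10⁻¹⁹ = 1.520×10²¹, i.e. 1.520×10²¹/6.022×10²³ = 0.002524 mol.
Product: Φ × n_abs = 0.00149 × 0.002524 = 3.761×10⁻⁶ mol.
As a count: 3.761×10⁻⁶ × 6.022×10²³ = 2.3×10¹⁸.

2.3×10¹⁸ bleached molecules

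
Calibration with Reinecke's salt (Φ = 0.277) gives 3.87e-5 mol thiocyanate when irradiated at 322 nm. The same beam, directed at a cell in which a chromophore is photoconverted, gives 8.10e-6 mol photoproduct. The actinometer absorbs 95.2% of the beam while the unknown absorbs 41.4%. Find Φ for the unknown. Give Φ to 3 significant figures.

Photons absorbed by the actinometer: 3.87e-5 / 0.277 = 1.397e-4 mol.
Incident flux: 1.397e-4 / 0.952 = 1.467e-4 einstein.
Absorbed by unknown: 0.414 × 1.467e-4 = 6.073e-5 mol.
Φ(unknown) = 8.10e-6 / 6.073e-5 = 0.133.

Φ = 0.133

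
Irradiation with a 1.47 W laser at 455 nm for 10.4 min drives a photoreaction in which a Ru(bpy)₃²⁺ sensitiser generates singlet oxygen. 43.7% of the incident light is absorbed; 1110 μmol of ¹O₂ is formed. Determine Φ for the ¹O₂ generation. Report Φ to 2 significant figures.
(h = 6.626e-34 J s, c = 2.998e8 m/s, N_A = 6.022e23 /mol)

Product: 1110 μmol = 0.00111 mol.
Photon energy at 455 nm: hc/λ = (6.626e-34)(2.998e8)/(455e-9) = 4.366e-19 J.
Energy delivered: (1.47 W)(624 s) = 917.3 J.
Photons incident: 917.3 / 4.366e-19 = 2.101e21, i.e. 2.101e21/6.022e23 = 0.003489 mol.
Photons absorbed: 0.437 × 0.003489 = 0.001525 mol.
Φ = 0.00111 mol / 0.001525 mol photons = 0.73.

Φ = 0.73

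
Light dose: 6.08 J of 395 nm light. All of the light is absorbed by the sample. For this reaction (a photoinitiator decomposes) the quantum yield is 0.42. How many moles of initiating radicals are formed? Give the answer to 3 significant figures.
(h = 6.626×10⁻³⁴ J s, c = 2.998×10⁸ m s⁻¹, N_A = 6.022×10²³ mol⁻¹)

8.43×10⁻⁶ mol

Photon energy at 395 nm: hc/λ = (6.626×10⁻³⁴)(2.998×10⁸)/(395×10⁻⁹) = 5.029×10⁻¹⁹ J.
Photons incident: 6.08 / 5.029×10⁻¹⁹ = 1.209×10¹⁹, i.e. 1.209×10¹⁹/6.022×10²³ = 2.008×10⁻⁵ mol.
Product: Φ × n_abs = 0.42 × 2.008×10⁻⁵ = 8.434×10⁻⁶ mol.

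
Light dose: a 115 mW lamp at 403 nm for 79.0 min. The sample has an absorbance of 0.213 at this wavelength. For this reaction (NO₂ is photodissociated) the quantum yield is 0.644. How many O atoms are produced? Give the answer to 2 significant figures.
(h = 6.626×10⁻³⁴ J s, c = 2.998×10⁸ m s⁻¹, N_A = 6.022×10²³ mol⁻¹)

Photon energy at 403 nm: hc/λ = (6.626×10⁻³⁴)(2.998×10⁸)/(403×10⁻⁹) = 4.929×10⁻¹⁹ J.
Energy delivered: (115 mW)(4740 s) = 545.1 J.
Photons incident: 545.1 / 4.929×10⁻¹⁹ = 1.106×10²¹, i.e. 1.106×10²¹/6.022×10²³ = 0.001837 mol.
Fraction absorbed: 1 − 10^(−0.213) = 0.3876.
Photons absorbed: 0.3876 × 0.001837 = 7.120×10⁻⁴ mol.
Product: Φ × n_abs = 0.644 × 7.120×10⁻⁴ = 4.585×10⁻⁴ mol.
As a count: 4.585×10⁻⁴ × 6.022×10²³ = 2.8×10²⁰.

2.8×10²⁰ atoms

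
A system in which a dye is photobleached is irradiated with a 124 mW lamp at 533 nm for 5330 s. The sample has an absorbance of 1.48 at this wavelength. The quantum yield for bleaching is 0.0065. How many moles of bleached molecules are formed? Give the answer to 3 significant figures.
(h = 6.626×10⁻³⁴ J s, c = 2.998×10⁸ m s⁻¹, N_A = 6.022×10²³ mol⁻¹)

Photon energy at 533 nm: hc/λ = (6.626×10⁻³⁴)(2.998×10⁸)/(533×10⁻⁹) = 3.727×10⁻¹⁹ J.
Energy delivered: (124 mW)(5330 s) = 660.9 J.
Photons incident: 660.9 / 3.727×10⁻¹⁹ = 1.773×10²¹, i.e. 1.773×10²¹/6.022×10²³ = 0.002944 mol.
Fraction absorbed: 1 − 10^(−1.48) = 0.9669.
Photons absorbed: 0.9669 × 0.002944 = 0.002847 mol.
Product: Φ × n_abs = 0.0065 × 0.002847 = 1.851×10⁻⁵ mol.

1.85×10⁻⁵ mol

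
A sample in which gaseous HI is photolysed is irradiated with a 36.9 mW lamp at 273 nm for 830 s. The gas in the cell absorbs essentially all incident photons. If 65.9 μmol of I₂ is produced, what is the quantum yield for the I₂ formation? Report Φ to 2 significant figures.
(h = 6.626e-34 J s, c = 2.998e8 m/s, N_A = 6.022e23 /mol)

Product: 65.9 μmol = 6.59e-5 mol.
Photon energy at 273 nm: hc/λ = (6.626e-34)(2.998e8)/(273e-9) = 7.276e-19 J.
Energy delivered: (36.9 mW)(830 s) = 30.63 J.
Photons incident: 30.63 / 7.276e-19 = 4.210e19, i.e. 4.210e19/6.022e23 = 6.991e-5 mol.
Φ = 6.59e-5 mol / 6.991e-5 mol photons = 0.94.

Φ = 0.94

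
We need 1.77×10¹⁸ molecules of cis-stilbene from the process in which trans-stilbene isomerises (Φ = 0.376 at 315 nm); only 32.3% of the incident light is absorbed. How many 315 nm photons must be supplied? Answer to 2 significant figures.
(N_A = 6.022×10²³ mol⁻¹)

1.5×10¹⁹ photons

Product: 1.77×10¹⁸ / 6.022×10²³ = 2.939×10⁻⁶ mol.
Photons that must be absorbed: 2.939×10⁻⁶ / 0.376 = 7.816×10⁻⁶ mol.
Incident photons needed: 7.816×10⁻⁶ / 0.323 = 2.420×10⁻⁵ mol.
Photon count: 2.420×10⁻⁵ × 6.022×10²³ = 1.5×10¹⁹.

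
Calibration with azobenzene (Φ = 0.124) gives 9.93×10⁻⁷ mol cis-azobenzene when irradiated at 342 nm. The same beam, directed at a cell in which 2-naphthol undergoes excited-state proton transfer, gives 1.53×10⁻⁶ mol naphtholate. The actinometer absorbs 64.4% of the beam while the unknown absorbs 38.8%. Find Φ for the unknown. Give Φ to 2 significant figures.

Photons absorbed by the actinometer: 9.93×10⁻⁷ / 0.124 = 8.008×10⁻⁶ mol.
Incident flux: 8.008×10⁻⁶ / 0.644 = 1.243×10⁻⁵ einstein.
Absorbed by unknown: 0.388 × 1.243×10⁻⁵ = 4.823×10⁻⁶ mol.
Φ(unknown) = 1.53×10⁻⁶ / 4.823×10⁻⁶ = 0.32.

Φ = 0.32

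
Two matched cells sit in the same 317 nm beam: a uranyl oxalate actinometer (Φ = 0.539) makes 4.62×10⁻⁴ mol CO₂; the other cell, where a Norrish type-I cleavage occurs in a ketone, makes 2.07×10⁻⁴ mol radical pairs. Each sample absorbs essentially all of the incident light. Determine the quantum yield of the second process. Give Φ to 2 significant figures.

Photons absorbed by the actinometer: 4.62×10⁻⁴ / 0.539 = 8.571×10⁻⁴ mol.
Φ(unknown) = 2.07×10⁻⁴ / 8.571×10⁻⁴ = 0.24.

Φ = 0.24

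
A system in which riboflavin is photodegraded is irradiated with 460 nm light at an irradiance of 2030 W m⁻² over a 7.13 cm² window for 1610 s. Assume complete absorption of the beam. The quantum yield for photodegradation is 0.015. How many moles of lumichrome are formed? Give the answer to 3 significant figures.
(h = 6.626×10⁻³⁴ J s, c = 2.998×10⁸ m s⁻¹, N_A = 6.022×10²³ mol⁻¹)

Photon energy at 460 nm: hc/λ = (6.626×10⁻³⁴)(2.998×10⁸)/(460×10⁻⁹) = 4.318×10⁻¹⁹ J.
Energy delivered: (2030 W m⁻²)(7.13×10⁻⁴ m²)(1610 s) = 2330 J.
Photons incident: 2330 / 4.318×10⁻¹⁹ = 5.396×10²¹, i.e. 5.396×10²¹/6.022×10²³ = 0.008960 mol.
Product: Φ × n_abs = 0.015 × 0.008960 = 1.344×10⁻⁴ mol.

1.34×10⁻⁴ mol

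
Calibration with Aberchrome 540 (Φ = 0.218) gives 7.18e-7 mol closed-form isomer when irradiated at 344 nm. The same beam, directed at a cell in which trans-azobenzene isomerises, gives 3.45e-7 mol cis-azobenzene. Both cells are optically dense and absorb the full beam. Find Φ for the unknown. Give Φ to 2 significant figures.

Photons absorbed by the actinometer: 7.18e-7 / 0.218 = 3.294e-6 mol.
Φ(unknown) = 3.45e-7 / 3.294e-6 = 0.10.

Φ = 0.10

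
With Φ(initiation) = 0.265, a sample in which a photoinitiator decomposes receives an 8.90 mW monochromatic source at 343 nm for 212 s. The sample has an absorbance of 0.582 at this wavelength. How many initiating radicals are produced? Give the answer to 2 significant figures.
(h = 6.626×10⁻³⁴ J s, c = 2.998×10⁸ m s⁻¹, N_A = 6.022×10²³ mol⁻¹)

6.4×10¹⁷ initiating radicals

Photon energy at 343 nm: hc/λ = (6.626×10⁻³⁴)(2.998×10⁸)/(343×10⁻⁹) = 5.791×10⁻¹⁹ J.
Energy delivered: (8.90 mW)(212 s) = 1.887 J.
Photons incident: 1.887 / 5.791×10⁻¹⁹ = 3.259×10¹⁸, i.e. 3.259×10¹⁸/6.022×10²³ = 5.412×10⁻⁶ mol.
Fraction absorbed: 1 − 10^(−0.582) = 0.7382.
Photons absorbed: 0.7382 × 5.412×10⁻⁶ = 3.995×10⁻⁶ mol.
Product: Φ × n_abs = 0.265 × 3.995×10⁻⁶ = 1.059×10⁻⁶ mol.
As a count: 1.059×10⁻⁶ × 6.022×10²³ = 6.4×10¹⁷.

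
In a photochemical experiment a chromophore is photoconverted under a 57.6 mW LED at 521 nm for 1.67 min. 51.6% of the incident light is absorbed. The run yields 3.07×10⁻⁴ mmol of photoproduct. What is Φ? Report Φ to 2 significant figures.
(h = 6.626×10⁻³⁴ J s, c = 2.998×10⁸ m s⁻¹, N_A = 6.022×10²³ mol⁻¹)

Φ = 0.024

Product: 3.07×10⁻⁴ mmol = 3.07×10⁻⁷ mol.
Photon energy at 521 nm: hc/λ = (6.626×10⁻³⁴)(2.998×10⁸)/(521×10⁻⁹) = 3.813×10⁻¹⁹ J.
Energy delivered: (57.6 mW)(100.2 s) = 5.772 J.
Photons incident: 5.772 / 3.813×10⁻¹⁹ = 1.514×10¹⁹, i.e. 1.514×10¹⁹/6.022×10²³ = 2.514×10⁻⁵ mol.
Photons absorbed: 0.516 × 2.514×10⁻⁵ = 1.297×10⁻⁵ mol.
Φ = 3.07×10⁻⁷ mol / 1.297×10⁻⁵ mol photons = 0.024.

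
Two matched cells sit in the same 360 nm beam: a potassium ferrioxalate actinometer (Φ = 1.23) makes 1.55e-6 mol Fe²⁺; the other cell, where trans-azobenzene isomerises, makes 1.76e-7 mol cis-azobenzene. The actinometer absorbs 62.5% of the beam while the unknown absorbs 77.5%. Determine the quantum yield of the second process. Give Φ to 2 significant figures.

Photons absorbed by the actinometer: 1.55e-6 / 1.23 = 1.260e-6 mol.
Incident flux: 1.260e-6 / 0.625 = 2.016e-6 einstein.
Absorbed by unknown: 0.775 × 2.016e-6 = 1.562e-6 mol.
Φ(unknown) = 1.76e-7 / 1.562e-6 = 0.11.

Φ = 0.11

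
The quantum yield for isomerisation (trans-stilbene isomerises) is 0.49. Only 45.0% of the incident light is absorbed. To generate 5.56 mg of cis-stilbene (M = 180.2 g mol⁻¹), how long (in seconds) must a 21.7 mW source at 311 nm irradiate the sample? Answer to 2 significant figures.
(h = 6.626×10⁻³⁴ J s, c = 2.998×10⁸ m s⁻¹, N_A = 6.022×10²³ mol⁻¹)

t ≈ 2500 s

Product: 5.56 mg / 180.2 g mol⁻¹ = 3.085×10⁻⁵ mol.
Photons that must be absorbed: 3.085×10⁻⁵ / 0.49 = 6.296×10⁻⁵ mol.
Incident photons needed: 6.296×10⁻⁵ / 0.450 = 1.399×10⁻⁴ mol.
Photon energy: hc/λ = 6.387×10⁻¹⁹ J; per mole, 3.846×10⁵ J mol⁻¹.
Energy required: 1.399×10⁻⁴ × 3.846×10⁵ = 53.81 J.
Time: 53.81 J / 0.0217 W = 2500 s.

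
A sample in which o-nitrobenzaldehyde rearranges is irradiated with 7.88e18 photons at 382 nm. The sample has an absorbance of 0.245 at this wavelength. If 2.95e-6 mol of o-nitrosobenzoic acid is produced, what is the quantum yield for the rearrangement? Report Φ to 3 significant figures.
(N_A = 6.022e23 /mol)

Φ = 0.523

Moles of photons: 7.88e18 / 6.022e23 = 1.309e-5 mol.
Fraction absorbed: 1 − 10^(−0.245) = 0.4311.
Photons absorbed: 0.4311 × 1.309e-5 = 5.643e-6 mol.
Φ = 2.95e-6 mol / 5.643e-6 mol photons = 0.523.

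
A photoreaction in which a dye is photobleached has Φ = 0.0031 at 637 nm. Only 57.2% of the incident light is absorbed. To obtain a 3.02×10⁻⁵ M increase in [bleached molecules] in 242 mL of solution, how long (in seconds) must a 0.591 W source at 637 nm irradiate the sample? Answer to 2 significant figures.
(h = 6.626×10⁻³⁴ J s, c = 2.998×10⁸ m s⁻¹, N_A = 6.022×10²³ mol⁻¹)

t ≈ 1300 s

Product: (3.02×10⁻⁵ M)(0.242 L) = 7.308×10⁻⁶ mol.
Photons that must be absorbed: 7.308×10⁻⁶ / 0.0031 = 0.002357 mol.
Incident photons needed: 0.002357 / 0.572 = 0.004121 mol.
Photon energy: hc/λ = 3.118×10⁻¹⁹ J; per mole, 1.878×10⁵ J mol⁻¹.
Energy required: 0.004121 × 1.878×10⁵ = 773.9 J.
Time: 773.9 J / 0.591 W = 1300 s.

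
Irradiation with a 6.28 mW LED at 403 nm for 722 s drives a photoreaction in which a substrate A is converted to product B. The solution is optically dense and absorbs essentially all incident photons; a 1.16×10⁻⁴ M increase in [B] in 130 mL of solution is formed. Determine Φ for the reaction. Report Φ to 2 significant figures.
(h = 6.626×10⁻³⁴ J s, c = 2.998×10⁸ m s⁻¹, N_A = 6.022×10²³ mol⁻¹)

Φ = 0.99

Product: (1.16×10⁻⁴ M)(0.13 L) = 1.508×10⁻⁵ mol.
Photon energy at 403 nm: hc/λ = (6.626×10⁻³⁴)(2.998×10⁸)/(403×10⁻⁹) = 4.929×10⁻¹⁹ J.
Energy delivered: (6.28 mW)(722 s) = 4.534 J.
Photons incident: 4.534 / 4.929×10⁻¹⁹ = 9.199×10¹⁸, i.e. 9.199×10¹⁸/6.022×10²³ = 1.528×10⁻⁵ mol.
Φ = 1.508×10⁻⁵ mol / 1.528×10⁻⁵ mol photons = 0.99.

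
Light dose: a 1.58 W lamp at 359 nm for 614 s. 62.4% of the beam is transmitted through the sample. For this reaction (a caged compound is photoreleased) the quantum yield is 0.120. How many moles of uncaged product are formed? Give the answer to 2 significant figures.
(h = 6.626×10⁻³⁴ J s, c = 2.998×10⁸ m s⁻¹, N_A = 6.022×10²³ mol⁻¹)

Photon energy at 359 nm: hc/λ = (6.626×10⁻³⁴)(2.998×10⁸)/(359×10⁻⁹) = 5.533×10⁻¹⁹ J.
Energy delivered: (1.58 W)(614 s) = 970.1 J.
Photons incident: 970.1 / 5.533×10⁻¹⁹ = 1.753×10²¹, i.e. 1.753×10²¹/6.022×10²³ = 0.002911 mol.
Fraction absorbed: 1 − 62.4/100 = 0.3760.
Photons absorbed: 0.3760 × 0.002911 = 0.001095 mol.
Product: Φ × n_abs = 0.120 × 0.001095 = 1.314×10⁻⁴ mol.

1.3×10⁻⁴ mol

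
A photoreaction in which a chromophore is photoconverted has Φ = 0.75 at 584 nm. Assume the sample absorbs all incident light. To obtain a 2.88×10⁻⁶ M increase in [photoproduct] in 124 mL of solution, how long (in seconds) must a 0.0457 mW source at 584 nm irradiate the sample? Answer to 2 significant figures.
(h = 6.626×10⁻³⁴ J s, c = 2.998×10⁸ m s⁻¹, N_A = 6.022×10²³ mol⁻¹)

Product: (2.88×10⁻⁶ M)(0.124 L) = 3.571×10⁻⁷ mol.
Photons that must be absorbed: 3.571×10⁻⁷ / 0.75 = 4.761×10⁻⁷ mol.
Photon energy: hc/λ = 3.401×10⁻¹⁹ J; per mole, 2.048×10⁵ J mol⁻¹.
Energy required: 4.761×10⁻⁷ × 2.048×10⁵ = 0.09751 J.
Time: 0.09751 J / 4.57e-05 W = 2100 s.

t ≈ 2100 s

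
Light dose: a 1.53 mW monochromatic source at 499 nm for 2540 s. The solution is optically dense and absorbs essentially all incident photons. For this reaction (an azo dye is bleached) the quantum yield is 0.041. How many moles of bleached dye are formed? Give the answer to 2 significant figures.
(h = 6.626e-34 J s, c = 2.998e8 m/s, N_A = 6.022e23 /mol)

6.6e-7 mol

Photon energy at 499 nm: hc/λ = (6.626e-34)(2.998e8)/(499e-9) = 3.981e-19 J.
Energy delivered: (1.53 mW)(2540 s) = 3.886 J.
Photons incident: 3.886 / 3.981e-19 = 9.761e18, i.e. 9.761e18/6.022e23 = 1.621e-5 mol.
Product: Φ × n_abs = 0.041 × 1.621e-5 = 6.646e-7 mol.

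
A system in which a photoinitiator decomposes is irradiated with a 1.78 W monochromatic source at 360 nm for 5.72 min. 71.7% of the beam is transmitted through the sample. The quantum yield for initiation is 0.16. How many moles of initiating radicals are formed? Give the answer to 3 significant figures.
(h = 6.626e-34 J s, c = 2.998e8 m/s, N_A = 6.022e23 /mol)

8.32e-5 mol

Photon energy at 360 nm: hc/λ = (6.626e-34)(2.998e8)/(360e-9) = 5.518e-19 J.
Energy delivered: (1.78 W)(343.2 s) = 610.9 J.
Photons incident: 610.9 / 5.518e-19 = 1.107e21, i.e. 1.107e21/6.022e23 = 0.001838 mol.
Fraction absorbed: 1 − 71.7/100 = 0.2830.
Photons absorbed: 0.2830 × 0.001838 = 5.202e-4 mol.
Product: Φ × n_abs = 0.16 × 5.202e-4 = 8.323e-5 mol.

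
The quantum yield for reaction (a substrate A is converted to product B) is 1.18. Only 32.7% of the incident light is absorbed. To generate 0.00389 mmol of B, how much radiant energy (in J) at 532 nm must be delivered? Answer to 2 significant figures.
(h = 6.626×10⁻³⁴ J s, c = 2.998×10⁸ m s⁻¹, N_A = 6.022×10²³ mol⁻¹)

Product: 0.00389 mmol = 3.89×10⁻⁶ mol.
Photons that must be absorbed: 3.89×10⁻⁶ / 1.18 = 3.297×10⁻⁶ mol.
Incident photons needed: 3.297×10⁻⁶ / 0.327 = 1.008×10⁻⁵ mol.
Photon energy: hc/λ = 3.734×10⁻¹⁹ J; per mole, 2.249×10⁵ J mol⁻¹.
Energy required: 1.008×10⁻⁵ × 2.249×10⁵ = 2.3 J.

2.3 J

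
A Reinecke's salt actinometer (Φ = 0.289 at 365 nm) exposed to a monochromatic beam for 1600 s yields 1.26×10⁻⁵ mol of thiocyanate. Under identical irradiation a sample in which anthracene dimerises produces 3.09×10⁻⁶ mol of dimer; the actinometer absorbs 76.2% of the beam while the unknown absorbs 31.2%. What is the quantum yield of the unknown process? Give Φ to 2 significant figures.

Φ = 0.17

Photons absorbed by the actinometer: 1.26×10⁻⁵ / 0.289 = 4.360×10⁻⁵ mol.
Incident flux: 4.360×10⁻⁵ / 0.762 = 5.722×10⁻⁵ einstein.
Absorbed by unknown: 0.312 × 5.722×10⁻⁵ = 1.785×10⁻⁵ mol.
Φ(unknown) = 3.09×10⁻⁶ / 1.785×10⁻⁵ = 0.17.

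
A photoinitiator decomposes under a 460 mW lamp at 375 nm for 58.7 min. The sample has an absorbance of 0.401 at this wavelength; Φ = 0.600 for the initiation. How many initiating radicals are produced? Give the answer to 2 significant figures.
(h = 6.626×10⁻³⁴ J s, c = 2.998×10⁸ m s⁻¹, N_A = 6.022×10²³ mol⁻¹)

1.1×10²¹ initiating radicals

Photon energy at 375 nm: hc/λ = (6.626×10⁻³⁴)(2.998×10⁸)/(375×10⁻⁹) = 5.297×10⁻¹⁹ J.
Energy delivered: (460 mW)(3522 s) = 1620 J.
Photons incident: 1620 / 5.297×10⁻¹⁹ = 3.058×10²¹, i.e. 3.058×10²¹/6.022×10²³ = 0.005078 mol.
Fraction absorbed: 1 − 10^(−0.401) = 0.6028.
Photons absorbed: 0.6028 × 0.005078 = 0.003061 mol.
Product: Φ × n_abs = 0.600 × 0.003061 = 0.001837 mol.
As a count: 0.001837 × 6.022×10²³ = 1.1×10²¹.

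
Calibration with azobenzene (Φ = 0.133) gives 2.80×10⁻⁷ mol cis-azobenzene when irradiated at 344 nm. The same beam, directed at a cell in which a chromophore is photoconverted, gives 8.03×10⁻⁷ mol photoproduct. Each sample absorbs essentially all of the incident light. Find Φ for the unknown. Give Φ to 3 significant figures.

Photons absorbed by the actinometer: 2.80×10⁻⁷ / 0.133 = 2.105×10⁻⁶ mol.
Φ(unknown) = 8.03×10⁻⁷ / 2.105×10⁻⁶ = 0.381.

Φ = 0.381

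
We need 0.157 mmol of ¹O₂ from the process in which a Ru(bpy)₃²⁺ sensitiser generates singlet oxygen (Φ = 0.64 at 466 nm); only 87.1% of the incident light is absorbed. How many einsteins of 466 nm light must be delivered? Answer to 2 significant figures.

Product: 0.157 mmol = 1.57×10⁻⁴ mol.
Photons that must be absorbed: 1.57×10⁻⁴ / 0.64 = 2.453×10⁻⁴ mol.
Incident photons needed: 2.453×10⁻⁴ / 0.871 = 2.816×10⁻⁴ mol.

2.8×10⁻⁴ einstein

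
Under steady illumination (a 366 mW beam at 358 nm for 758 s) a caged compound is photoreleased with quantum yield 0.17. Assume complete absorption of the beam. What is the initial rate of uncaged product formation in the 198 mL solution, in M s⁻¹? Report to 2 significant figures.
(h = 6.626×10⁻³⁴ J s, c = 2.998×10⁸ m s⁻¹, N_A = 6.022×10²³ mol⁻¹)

9.4×10⁻⁷ M s⁻¹

Photon energy at 358 nm: hc/λ = (6.626×10⁻³⁴)(2.998×10⁸)/(358×10⁻⁹) = 5.549×10⁻¹⁹ J.
Energy delivered: (366 mW)(758 s) = 277.4 J.
Photons incident: 277.4 / 5.549×10⁻¹⁹ = 4.999×10²⁰, i.e. 4.999×10²⁰/6.022×10²³ = 8.301×10⁻⁴ mol.
Product formed: 0.17 × 8.301×10⁻⁴ = 1.411×10⁻⁴ mol.
Rate: 1.411×10⁻⁴ mol / (758 s × 0.198 L) = 9.4×10⁻⁷ M s⁻¹.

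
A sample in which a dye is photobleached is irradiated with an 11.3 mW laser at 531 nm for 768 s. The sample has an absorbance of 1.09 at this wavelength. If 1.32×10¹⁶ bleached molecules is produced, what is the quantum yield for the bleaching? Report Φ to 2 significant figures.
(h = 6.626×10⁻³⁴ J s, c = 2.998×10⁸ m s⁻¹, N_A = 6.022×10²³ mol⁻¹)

Φ = 6.2×10⁻⁴

Product: 1.32×10¹⁶ / 6.022×10²³ = 2.192×10⁻⁸ mol.
Photon energy at 531 nm: hc/λ = (6.626×10⁻³⁴)(2.998×10⁸)/(531×10⁻⁹) = 3.741×10⁻¹⁹ J.
Energy delivered: (11.3 mW)(768 s) = 8.678 J.
Photons incident: 8.678 / 3.741×10⁻¹⁹ = 2.320×10¹⁹, i.e. 2.320×10¹⁹/6.022×10²³ = 3.853×10⁻⁵ mol.
Fraction absorbed: 1 − 10^(−1.09) = 0.9187.
Photons absorbed: 0.9187 × 3.853×10⁻⁵ = 3.540×10⁻⁵ mol.
Φ = 2.192×10⁻⁸ mol / 3.540×10⁻⁵ mol photons = 6.2×10⁻⁴.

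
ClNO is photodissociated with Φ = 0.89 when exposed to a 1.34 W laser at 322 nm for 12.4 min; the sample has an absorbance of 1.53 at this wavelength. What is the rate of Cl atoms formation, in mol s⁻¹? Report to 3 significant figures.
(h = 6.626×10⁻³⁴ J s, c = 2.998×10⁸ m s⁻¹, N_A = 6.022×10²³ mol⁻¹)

3.12×10⁻⁶ mol s⁻¹

Photon energy at 322 nm: hc/λ = (6.626×10⁻³⁴)(2.998×10⁸)/(322×10⁻⁹) = 6.169×10⁻¹⁹ J.
Energy delivered: (1.34 W)(744 s) = 997.0 J.
Photons incident: 997.0 / 6.169×10⁻¹⁹ = 1.616×10²¹, i.e. 1.616×10²¹/6.022×10²³ = 0.002683 mol.
Fraction absorbed: 1 − 10^(−1.53) = 0.9705.
Photons absorbed: 0.9705 × 0.002683 = 0.002604 mol.
Product formed: 0.89 × 0.002604 = 0.002318 mol.
Rate: 0.002318 / 744 s = 3.12×10⁻⁶ mol s⁻¹.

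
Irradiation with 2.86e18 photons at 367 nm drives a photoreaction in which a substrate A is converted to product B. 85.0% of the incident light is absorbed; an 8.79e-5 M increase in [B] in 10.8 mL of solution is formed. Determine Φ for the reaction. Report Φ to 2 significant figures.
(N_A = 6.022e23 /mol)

Product: (8.79e-5 M)(0.0108 L) = 9.493e-7 mol.
Moles of photons: 2.86e18 / 6.022e23 = 4.749e-6 mol.
Photons absorbed: 0.850 × 4.749e-6 = 4.037e-6 mol.
Φ = 9.493e-7 mol / 4.037e-6 mol photons = 0.24.

Φ = 0.24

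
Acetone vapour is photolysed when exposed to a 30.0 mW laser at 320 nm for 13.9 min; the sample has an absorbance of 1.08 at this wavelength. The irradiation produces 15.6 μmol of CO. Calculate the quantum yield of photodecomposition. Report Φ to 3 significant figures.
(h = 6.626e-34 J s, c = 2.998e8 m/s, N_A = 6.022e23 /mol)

Product: 15.6 μmol = 1.56e-5 mol.
Photon energy at 320 nm: hc/λ = (6.626e-34)(2.998e8)/(320e-9) = 6.208e-19 J.
Energy delivered: (30.0 mW)(834 s) = 25.02 J.
Photons incident: 25.02 / 6.208e-19 = 4.030e19, i.e. 4.030e19/6.022e23 = 6.692e-5 mol.
Fraction absorbed: 1 − 10^(−1.08) = 0.9168.
Photons absorbed: 0.9168 × 6.692e-5 = 6.135e-5 mol.
Φ = 1.56e-5 mol / 6.135e-5 mol photons = 0.254.

Φ = 0.254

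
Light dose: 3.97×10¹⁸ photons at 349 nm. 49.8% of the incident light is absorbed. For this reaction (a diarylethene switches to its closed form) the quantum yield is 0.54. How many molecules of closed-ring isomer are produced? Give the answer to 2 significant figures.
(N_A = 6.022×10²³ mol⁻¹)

Moles of photons: 3.97×10¹⁸ / 6.022×10²³ = 6.592×10⁻⁶ mol.
Photons absorbed: 0.498 × 6.592×10⁻⁶ = 3.283×10⁻⁶ mol.
Product: Φ × n_abs = 0.54 × 3.283×10⁻⁶ = 1.773×10⁻⁶ mol.
As a count: 1.773×10⁻⁶ × 6.022×10²³ = 1.1×10¹⁸.

1.1×10¹⁸ molecules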